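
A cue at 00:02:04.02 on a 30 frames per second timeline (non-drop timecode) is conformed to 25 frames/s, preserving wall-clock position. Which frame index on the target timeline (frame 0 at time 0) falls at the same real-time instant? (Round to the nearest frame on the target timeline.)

Source frame index: (0×3600 + 2×60 + 4) × 30 + 2 = 3722.
Real time: 3722 / (30) = 1861/15 s.
Target frame: (1861/15) × (25) = 9305/3 ≈ 3101.667 → 3102.

frame 3102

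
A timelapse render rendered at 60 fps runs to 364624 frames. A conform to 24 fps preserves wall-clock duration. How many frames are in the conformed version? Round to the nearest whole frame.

145850 frames

Frames at target rate = 364624 × (24) / (60) = 729248/5 ≈ 145849.600.
Nearest whole frame: 145850.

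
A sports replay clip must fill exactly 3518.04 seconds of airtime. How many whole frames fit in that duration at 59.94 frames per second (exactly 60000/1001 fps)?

Frames = 3518.04 × 60000/1001 = 211082400/1001 ≈ 210871.5285.
Complete frames: 210871.

210871 frames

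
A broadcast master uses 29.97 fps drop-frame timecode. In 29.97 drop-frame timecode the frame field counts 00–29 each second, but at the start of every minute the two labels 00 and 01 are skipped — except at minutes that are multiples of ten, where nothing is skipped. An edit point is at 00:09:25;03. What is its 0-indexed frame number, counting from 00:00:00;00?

16935

As if non-drop at 30 labels/s: (0 × 3600 + 9 × 60 + 25) × 30 + 3 = 16953.
Minute boundaries passed: 9; those not divisible by 10: 9 − 0 = 9; dropped labels = 2 × 9 = 18.
Actual frame index = 16953 − 18 = 16935.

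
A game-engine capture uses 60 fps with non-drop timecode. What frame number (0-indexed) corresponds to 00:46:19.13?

Total seconds to the label: (0 × 3600 + 46 × 60 + 19) = 2779.
Frame index = 2779 × 60 + 13 = 166753.

166753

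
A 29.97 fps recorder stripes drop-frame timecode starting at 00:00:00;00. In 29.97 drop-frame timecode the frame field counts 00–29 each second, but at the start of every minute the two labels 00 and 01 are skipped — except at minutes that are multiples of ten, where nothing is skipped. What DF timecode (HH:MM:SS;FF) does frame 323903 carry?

Each 10-minute DF block holds 10 × 60 × 30 − 9 × 2 = 17982 frames. 323903 ÷ 17982 → 18 full blocks, remainder 227.
Within the partial block the first minute is 1800 frames and each further minute 1798, so 0 further minute boundaries passed. Total skipped labels = 18 × 18 + 2 × 0 = 324.
Non-drop label index = 323903 + 324 = 324227; at 30 labels/s that is 03:00:07:17, i.e. DF 03:00:07;17.

03:00:07;17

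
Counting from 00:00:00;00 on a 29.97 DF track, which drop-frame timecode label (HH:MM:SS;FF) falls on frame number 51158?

Each 10-minute DF block holds 10 × 60 × 30 − 9 × 2 = 17982 frames. 51158 ÷ 17982 → 2 full blocks, remainder 15194.
Within the partial block the first minute is 1800 frames and each further minute 1798, so 8 further minute boundaries passed. Total skipped labels = 18 × 2 + 2 × 8 = 52.
Non-drop label index = 51158 + 52 = 51210; at 30 labels/s that is 00:28:27:00, i.e. DF 00:28:27;00.

00:28:27;00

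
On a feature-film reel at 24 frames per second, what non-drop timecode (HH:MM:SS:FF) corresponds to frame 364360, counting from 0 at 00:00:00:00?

04:13:01:16

364360 ÷ 24 = 15181 full seconds, remainder 16 frames.
15181 s = 4 h 13 min 1 s.
Timecode: 04:13:01:16.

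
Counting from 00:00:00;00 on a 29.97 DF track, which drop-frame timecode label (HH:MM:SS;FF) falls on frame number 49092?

Each 10-minute DF block holds 10 × 60 × 30 − 9 × 2 = 17982 frames. 49092 ÷ 17982 → 2 full blocks, remainder 13128.
Within the partial block the first minute is 1800 frames and each further minute 1798, so 7 further minute boundaries passed. Total skipped labels = 18 × 2 + 2 × 7 = 50.
Non-drop label index = 49092 + 50 = 49142; at 30 labels/s that is 00:27:18:02, i.e. DF 00:27:18;02.

00:27:18;02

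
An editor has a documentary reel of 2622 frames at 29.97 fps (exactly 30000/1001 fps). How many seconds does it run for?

87.4874 seconds

Running time = 2622 / (30000/1001) = 87.4874 s.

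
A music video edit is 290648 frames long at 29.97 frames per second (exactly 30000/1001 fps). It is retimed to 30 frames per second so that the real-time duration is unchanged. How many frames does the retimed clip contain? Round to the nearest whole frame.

Frames at target rate = 290648 × (30) / (30000/1001) = 36367331/125 ≈ 290938.648.
Nearest whole frame: 290939.

290939 frames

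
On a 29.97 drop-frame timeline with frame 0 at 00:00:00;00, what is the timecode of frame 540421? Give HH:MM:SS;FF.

Ten DF minutes hold 17982 frames, so frame 540421 lies in block 30 (frames 539460–557441) with 961 frames into that block.
The block's first minute is 1800 frames and the rest 1798 each; 961 frames reaches minute 0, so 30 × 18 + 0 × 2 = 540 labels have been skipped so far.
Adding those back, label number 540421 + 540 = 540961 at 30 labels/s is 18032 s + 1 f = 5 h 0 min 32 s frame 1, i.e. 05:00:32;01.

05:00:32;01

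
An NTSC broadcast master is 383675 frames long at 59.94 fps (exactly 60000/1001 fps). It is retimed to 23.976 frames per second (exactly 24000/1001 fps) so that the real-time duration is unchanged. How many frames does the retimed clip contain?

Target frames = source frames × (target rate / source rate) = 383675 × (24000/1001)/(60000/1001) = 383675 × 2/5 = 153470.

153470 frames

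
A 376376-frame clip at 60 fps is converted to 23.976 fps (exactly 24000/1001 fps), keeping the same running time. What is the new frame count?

150400 frames

Target frames = source frames × (target rate / source rate) = 376376 × (24000/1001)/(60) = 376376 × 400/1001 = 150400.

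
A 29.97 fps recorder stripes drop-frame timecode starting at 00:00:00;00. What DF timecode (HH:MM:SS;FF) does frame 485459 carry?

04:29:58;05

Ten DF minutes hold 17982 frames, so frame 485459 lies in block 26 (frames 467532–485513) with 17927 frames into that block.
The block's first minute is 1800 frames and the rest 1798 each; 17927 frames reaches minute 9, so 26 × 18 + 9 × 2 = 486 labels have been skipped so far.
Adding those back, label number 485459 + 486 = 485945 at 30 labels/s is 16198 s + 5 f = 4 h 29 min 58 s frame 5, i.e. 04:29:58;05.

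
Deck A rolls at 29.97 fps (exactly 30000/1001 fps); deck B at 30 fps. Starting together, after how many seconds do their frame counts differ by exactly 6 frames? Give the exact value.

200.2 seconds

The gap grows by |30 − 30000/1001| = 30/1001 frames per second.
Time for a 6-frame gap: 6 ÷ (30/1001) = 200.2 s.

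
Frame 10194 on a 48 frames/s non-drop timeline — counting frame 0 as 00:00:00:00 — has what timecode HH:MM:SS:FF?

00:03:32:18

10194 ÷ 48 = 212 full seconds, remainder 18 frames.
212 s = 0 h 3 min 32 s.
Timecode: 00:03:32:18.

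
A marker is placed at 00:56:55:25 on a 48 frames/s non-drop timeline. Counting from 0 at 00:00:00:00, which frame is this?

Total seconds to the label: (0 × 3600 + 56 × 60 + 55) = 3415.
Frame index = 3415 × 48 + 25 = 163945.

frame 163945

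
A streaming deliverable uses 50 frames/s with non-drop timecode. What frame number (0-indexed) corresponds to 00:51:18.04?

Total seconds to the label: (0 × 3600 + 51 × 60 + 18) = 3078.
Frame index = 3078 × 50 + 4 = 153904.

153904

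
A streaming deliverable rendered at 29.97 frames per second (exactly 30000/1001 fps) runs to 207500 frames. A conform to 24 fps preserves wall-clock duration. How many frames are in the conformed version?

Target frames = source frames × (target rate / source rate) = 207500 × (24)/(30000/1001) = 207500 × 1001/1250 = 166166.

166166 frames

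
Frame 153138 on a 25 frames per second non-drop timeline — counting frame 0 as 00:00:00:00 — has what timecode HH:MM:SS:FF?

01:42:05:13

153138 ÷ 25 = 6125 full seconds, remainder 13 frames.
6125 s = 1 h 42 min 5 s.
Timecode: 01:42:05:13.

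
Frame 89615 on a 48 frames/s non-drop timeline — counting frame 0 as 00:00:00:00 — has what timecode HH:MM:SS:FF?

00:31:06:47

89615 ÷ 48 = 1866 full seconds, remainder 47 frames.
1866 s = 0 h 31 min 6 s.
Timecode: 00:31:06:47.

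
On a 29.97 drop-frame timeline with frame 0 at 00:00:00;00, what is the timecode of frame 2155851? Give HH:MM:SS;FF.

19:58:53;19

Each 10-minute DF block holds 10 × 60 × 30 − 9 × 2 = 17982 frames. 2155851 ÷ 17982 → 119 full blocks, remainder 15993.
Within the partial block the first minute is 1800 frames and each further minute 1798, so 8 further minute boundaries passed. Total skipped labels = 18 × 119 + 2 × 8 = 2158.
Non-drop label index = 2155851 + 2158 = 2158009; at 30 labels/s that is 19:58:53:19, i.e. DF 19:58:53;19.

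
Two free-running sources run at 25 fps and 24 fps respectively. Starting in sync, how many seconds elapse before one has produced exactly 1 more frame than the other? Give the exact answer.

The gap grows by |24 − 25| = 1 frame per second.
Time for a 1-frame gap: 1 ÷ (1) = 1 s.

1 seconds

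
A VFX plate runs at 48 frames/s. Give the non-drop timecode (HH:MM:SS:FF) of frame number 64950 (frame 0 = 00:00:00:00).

00:22:33:06

64950 ÷ 48 = 1353 full seconds, remainder 6 frames.
1353 s = 0 h 22 min 33 s.
Timecode: 00:22:33:06.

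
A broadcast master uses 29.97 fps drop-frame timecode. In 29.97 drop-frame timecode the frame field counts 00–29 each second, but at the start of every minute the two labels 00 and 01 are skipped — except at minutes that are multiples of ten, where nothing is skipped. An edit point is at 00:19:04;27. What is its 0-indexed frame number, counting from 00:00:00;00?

34311

As if non-drop at 30 labels/s: (0 × 3600 + 19 × 60 + 4) × 30 + 27 = 34347.
Minute boundaries passed: 19; those not divisible by 10: 19 − 1 = 18; dropped labels = 2 × 18 = 36.
Actual frame index = 34347 − 36 = 34311.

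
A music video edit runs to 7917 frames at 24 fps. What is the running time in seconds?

329.875 seconds

Running time = 7917 / (24) = 329.875 s.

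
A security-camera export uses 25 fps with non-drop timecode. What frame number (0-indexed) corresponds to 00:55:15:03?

Total seconds to the label: (0 × 3600 + 55 × 60 + 15) = 3315.
Frame index = 3315 × 25 + 3 = 82878.

frame 82878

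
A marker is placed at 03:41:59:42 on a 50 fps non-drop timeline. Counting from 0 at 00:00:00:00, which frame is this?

Total seconds to the label: (3 × 3600 + 41 × 60 + 59) = 13319.
Frame index = 13319 × 50 + 42 = 665992.

frame 665992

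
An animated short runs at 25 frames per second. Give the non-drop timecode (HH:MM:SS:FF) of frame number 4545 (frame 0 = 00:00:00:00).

00:03:01:20

4545 ÷ 25 = 181 full seconds, remainder 20 frames.
181 s = 0 h 3 min 1 s.
Timecode: 00:03:01:20.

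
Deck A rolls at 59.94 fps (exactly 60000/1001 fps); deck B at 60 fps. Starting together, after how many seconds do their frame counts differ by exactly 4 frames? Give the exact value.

1001/15 seconds

The gap grows by |60 − 60000/1001| = 60/1001 frames per second.
Time for a 4-frame gap: 4 ÷ (60/1001) = 1001/15 s.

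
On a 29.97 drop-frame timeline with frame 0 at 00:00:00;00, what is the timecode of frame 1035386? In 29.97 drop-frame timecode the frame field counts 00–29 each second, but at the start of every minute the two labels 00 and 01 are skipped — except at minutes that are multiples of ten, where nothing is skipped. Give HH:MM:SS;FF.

Each 10-minute DF block holds 10 × 60 × 30 − 9 × 2 = 17982 frames. 1035386 ÷ 17982 → 57 full blocks, remainder 10412.
Within the partial block the first minute is 1800 frames and each further minute 1798, so 5 further minute boundaries passed. Total skipped labels = 18 × 57 + 2 × 5 = 1036.
Non-drop label index = 1035386 + 1036 = 1036422; at 30 labels/s that is 09:35:47:12, i.e. DF 09:35:47;12.

09:35:47;12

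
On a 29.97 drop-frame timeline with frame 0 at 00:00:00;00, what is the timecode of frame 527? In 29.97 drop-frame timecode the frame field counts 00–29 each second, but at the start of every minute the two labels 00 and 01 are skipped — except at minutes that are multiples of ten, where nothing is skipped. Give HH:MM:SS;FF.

00:00:17;17

Ten DF minutes hold 17982 frames, so frame 527 lies in block 0 (frames 0–17981) with 527 frames into that block.
The block's first minute is 1800 frames and the rest 1798 each; 527 frames reaches minute 0, so 0 × 18 + 0 × 2 = 0 labels have been skipped so far.
Adding those back, label number 527 + 0 = 527 at 30 labels/s is 17 s + 17 f = 0 h 0 min 17 s frame 17, i.e. 00:00:17;17.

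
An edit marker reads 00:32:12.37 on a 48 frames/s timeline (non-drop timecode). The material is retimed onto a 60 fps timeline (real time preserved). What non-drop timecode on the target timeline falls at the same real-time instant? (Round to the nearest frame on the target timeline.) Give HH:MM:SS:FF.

00:32:12:46

Source frame index: (0×3600 + 32×60 + 12) × 48 + 37 = 92773.
Real time: 92773 / (48) = 92773/48 s.
Target frame: (92773/48) × (60) = 463865/4 ≈ 115966.250 → 115966.
At 60 labels/s: frame 115966 → 00:32:12:46.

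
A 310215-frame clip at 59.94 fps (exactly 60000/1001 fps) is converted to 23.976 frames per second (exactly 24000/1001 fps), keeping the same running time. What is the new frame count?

124086 frames

Target frames = source frames × (target rate / source rate) = 310215 × (24000/1001)/(60000/1001) = 310215 × 2/5 = 124086.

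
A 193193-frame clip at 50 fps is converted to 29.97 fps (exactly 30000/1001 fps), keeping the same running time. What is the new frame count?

Target frames = source frames × (target rate / source rate) = 193193 × (30000/1001)/(50) = 193193 × 600/1001 = 115800.

115800 frames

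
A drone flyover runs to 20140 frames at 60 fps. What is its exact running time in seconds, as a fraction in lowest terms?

Running time = 20140 ÷ (60) = 20140 × 1/60 = 1007/3 s.

1007/3 seconds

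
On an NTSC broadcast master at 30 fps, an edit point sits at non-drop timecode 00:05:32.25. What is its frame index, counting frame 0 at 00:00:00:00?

frame 9985

Total seconds to the label: (0 × 3600 + 5 × 60 + 32) = 332.
Frame index = 332 × 30 + 25 = 9985.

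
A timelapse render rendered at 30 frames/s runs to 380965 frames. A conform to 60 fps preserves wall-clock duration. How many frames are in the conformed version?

761930 frames

Target frames = source frames × (target rate / source rate) = 380965 × (60)/(30) = 380965 × 2 = 761930.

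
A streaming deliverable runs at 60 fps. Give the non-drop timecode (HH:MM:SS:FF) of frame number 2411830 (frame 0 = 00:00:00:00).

11:09:57:10

2411830 ÷ 60 = 40197 full seconds, remainder 10 frames.
40197 s = 11 h 9 min 57 s.
Timecode: 11:09:57:10.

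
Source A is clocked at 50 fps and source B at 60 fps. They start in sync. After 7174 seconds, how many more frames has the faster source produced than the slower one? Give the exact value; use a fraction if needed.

A emits 50 × 7174 = 358700 frames; B emits 60 × 7174 = 430440.
Difference = 71740 frames; B is ahead of A.

71740 frames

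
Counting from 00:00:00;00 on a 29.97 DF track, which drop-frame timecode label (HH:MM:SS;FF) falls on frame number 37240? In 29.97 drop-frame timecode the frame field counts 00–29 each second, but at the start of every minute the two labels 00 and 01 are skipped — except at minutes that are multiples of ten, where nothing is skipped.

Ten DF minutes hold 17982 frames, so frame 37240 lies in block 2 (frames 35964–53945) with 1276 frames into that block.
The block's first minute is 1800 frames and the rest 1798 each; 1276 frames reaches minute 0, so 2 × 18 + 0 × 2 = 36 labels have been skipped so far.
Adding those back, label number 37240 + 36 = 37276 at 30 labels/s is 1242 s + 16 f = 0 h 20 min 42 s frame 16, i.e. 00:20:42;16.

00:20:42;16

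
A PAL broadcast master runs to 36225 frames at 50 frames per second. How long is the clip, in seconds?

724.5 seconds

Running time = 36225 / (50) = 724.5 s.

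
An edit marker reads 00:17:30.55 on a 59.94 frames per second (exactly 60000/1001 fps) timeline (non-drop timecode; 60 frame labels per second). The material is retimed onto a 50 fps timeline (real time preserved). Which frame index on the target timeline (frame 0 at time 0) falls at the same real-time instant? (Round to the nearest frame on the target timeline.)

Source frame index: (0×3600 + 17×60 + 30) × 60 + 55 = 63055.
Real time: 63055 / (60000/1001) = 12623611/12000 s.
Target frame: (12623611/12000) × (50) = 12623611/240 ≈ 52598.379 → 52598.

frame 52598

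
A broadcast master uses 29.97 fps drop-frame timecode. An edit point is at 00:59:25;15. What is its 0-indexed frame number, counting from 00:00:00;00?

As if non-drop at 30 labels/s: (0 × 3600 + 59 × 60 + 25) × 30 + 15 = 106965.
Minute boundaries passed: 59; those not divisible by 10: 59 − 5 = 54; dropped labels = 2 × 54 = 108.
Actual frame index = 106965 − 108 = 106857.

106857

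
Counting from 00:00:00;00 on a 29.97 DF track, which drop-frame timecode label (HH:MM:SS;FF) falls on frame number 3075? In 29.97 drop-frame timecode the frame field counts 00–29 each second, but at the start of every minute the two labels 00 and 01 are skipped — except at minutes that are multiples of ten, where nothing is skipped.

Each 10-minute DF block holds 10 × 60 × 30 − 9 × 2 = 17982 frames. 3075 ÷ 17982 → 0 full blocks, remainder 3075.
Within the partial block the first minute is 1800 frames and each further minute 1798, so 1 further minute boundary passed. Total skipped labels = 18 × 0 + 2 × 1 = 2.
Non-drop label index = 3075 + 2 = 3077; at 30 labels/s that is 00:01:42:17, i.e. DF 00:01:42;17.

00:01:42;17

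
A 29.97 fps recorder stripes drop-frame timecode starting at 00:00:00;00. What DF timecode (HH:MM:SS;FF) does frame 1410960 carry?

13:04:39;02

Each 10-minute DF block holds 10 × 60 × 30 − 9 × 2 = 17982 frames. 1410960 ÷ 17982 → 78 full blocks, remainder 8364.
Within the partial block the first minute is 1800 frames and each further minute 1798, so 4 further minute boundaries passed. Total skipped labels = 18 × 78 + 2 × 4 = 1412.
Non-drop label index = 1410960 + 1412 = 1412372; at 30 labels/s that is 13:04:39:02, i.e. DF 13:04:39;02.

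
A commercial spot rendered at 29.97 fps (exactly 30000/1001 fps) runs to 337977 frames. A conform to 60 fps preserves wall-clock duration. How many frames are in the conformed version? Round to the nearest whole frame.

676630 frames

Frames at target rate = 337977 × (60) / (30000/1001) = 338314977/500 ≈ 676629.954.
Nearest whole frame: 676630.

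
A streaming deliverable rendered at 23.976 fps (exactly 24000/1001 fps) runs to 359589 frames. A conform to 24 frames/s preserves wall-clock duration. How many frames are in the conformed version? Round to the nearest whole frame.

Frames at target rate = 359589 × (24) / (24000/1001) = 359948589/1000 ≈ 359948.589.
Nearest whole frame: 359949.

359949 frames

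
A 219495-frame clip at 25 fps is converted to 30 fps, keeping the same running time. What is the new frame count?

Target frames = source frames × (target rate / source rate) = 219495 × (30)/(25) = 219495 × 6/5 = 263394.

263394 frames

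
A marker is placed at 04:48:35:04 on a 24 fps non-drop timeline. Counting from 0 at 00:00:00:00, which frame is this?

Total seconds to the label: (4 × 3600 + 48 × 60 + 35) = 17315.
Frame index = 17315 × 24 + 4 = 415564.

frame 415564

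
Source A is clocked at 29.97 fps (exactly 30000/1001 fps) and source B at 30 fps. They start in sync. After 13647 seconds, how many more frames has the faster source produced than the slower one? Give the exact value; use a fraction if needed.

409410/1001 frames

A emits 30000/1001 × 13647 = 409410000/1001 frames; B emits 30 × 13647 = 409410.
Difference = 409410/1001 frames (≈ 409.0010); B is ahead of A.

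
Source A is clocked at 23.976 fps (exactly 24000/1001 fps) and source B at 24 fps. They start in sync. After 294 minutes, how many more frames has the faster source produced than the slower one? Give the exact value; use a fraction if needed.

60480/143 frames

294 min = 17640 s.
A emits 24000/1001 × 17640 = 60480000/143 frames; B emits 24 × 17640 = 423360.
Difference = 60480/143 frames (≈ 422.9371); B is ahead of A.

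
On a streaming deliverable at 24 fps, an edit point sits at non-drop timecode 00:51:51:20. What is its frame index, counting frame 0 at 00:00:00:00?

Total seconds to the label: (0 × 3600 + 51 × 60 + 51) = 3111.
Frame index = 3111 × 24 + 20 = 74684.

frame 74684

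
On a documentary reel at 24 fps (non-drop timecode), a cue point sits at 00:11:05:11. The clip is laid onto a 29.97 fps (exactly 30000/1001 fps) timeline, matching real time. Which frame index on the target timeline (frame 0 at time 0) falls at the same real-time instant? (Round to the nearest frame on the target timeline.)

Source frame index: (0×3600 + 11×60 + 5) × 24 + 11 = 15971.
Real time: 15971 / (24) = 15971/24 s.
Target frame: (15971/24) × (30000/1001) = 19963750/1001 ≈ 19943.806 → 19944.

frame 19944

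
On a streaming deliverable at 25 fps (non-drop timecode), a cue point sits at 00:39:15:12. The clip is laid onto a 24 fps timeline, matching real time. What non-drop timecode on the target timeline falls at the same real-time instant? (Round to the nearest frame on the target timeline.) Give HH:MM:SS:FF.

00:39:15:12

Source frame index: (0×3600 + 39×60 + 15) × 25 + 12 = 58887.
Real time: 58887 / (25) = 58887/25 s.
Target frame: (58887/25) × (24) = 1413288/25 ≈ 56531.520 → 56532.
At 24 labels/s: frame 56532 → 00:39:15:12.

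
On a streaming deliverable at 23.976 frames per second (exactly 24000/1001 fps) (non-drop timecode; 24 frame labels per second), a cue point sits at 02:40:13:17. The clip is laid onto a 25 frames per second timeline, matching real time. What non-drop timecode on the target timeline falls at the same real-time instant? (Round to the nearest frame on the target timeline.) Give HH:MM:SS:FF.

Source frame index: (2×3600 + 40×60 + 13) × 24 + 17 = 230729.
Real time: 230729 / (24000/1001) = 230959729/24000 s.
Target frame: (230959729/24000) × (25) = 230959729/960 ≈ 240583.051 → 240583.
At 25 labels/s: frame 240583 → 02:40:23:08.

02:40:23:08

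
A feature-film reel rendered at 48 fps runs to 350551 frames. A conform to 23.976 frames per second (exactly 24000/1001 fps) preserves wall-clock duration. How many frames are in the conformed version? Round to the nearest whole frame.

175100 frames

Frames at target rate = 350551 × (24000/1001) / (48) = 175275500/1001 ≈ 175100.400.
Nearest whole frame: 175100.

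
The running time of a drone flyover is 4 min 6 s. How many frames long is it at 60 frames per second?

4 min 6 s = 246 s.
Frames = 246 × 60 = 14760.

14760 frames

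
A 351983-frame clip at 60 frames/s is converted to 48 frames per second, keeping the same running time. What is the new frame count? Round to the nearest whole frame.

281586 frames

Frames at target rate = 351983 × (48) / (60) = 1407932/5 ≈ 281586.400.
Nearest whole frame: 281586.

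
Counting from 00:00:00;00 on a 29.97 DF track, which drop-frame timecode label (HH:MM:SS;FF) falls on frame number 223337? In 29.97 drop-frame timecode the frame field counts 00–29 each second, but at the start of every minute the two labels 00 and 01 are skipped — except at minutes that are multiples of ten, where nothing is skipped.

02:04:12;01

Each 10-minute DF block holds 10 × 60 × 30 − 9 × 2 = 17982 frames. 223337 ÷ 17982 → 12 full blocks, remainder 7553.
Within the partial block the first minute is 1800 frames and each further minute 1798, so 4 further minute boundaries passed. Total skipped labels = 18 × 12 + 2 × 4 = 224.
Non-drop label index = 223337 + 224 = 223561; at 30 labels/s that is 02:04:12:01, i.e. DF 02:04:12;01.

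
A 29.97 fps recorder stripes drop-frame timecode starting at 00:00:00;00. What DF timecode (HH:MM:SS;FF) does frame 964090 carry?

Ten DF minutes hold 17982 frames, so frame 964090 lies in block 53 (frames 953046–971027) with 11044 frames into that block.
The block's first minute is 1800 frames and the rest 1798 each; 11044 frames reaches minute 6, so 53 × 18 + 6 × 2 = 966 labels have been skipped so far.
Adding those back, label number 964090 + 966 = 965056 at 30 labels/s is 32168 s + 16 f = 8 h 56 min 8 s frame 16, i.e. 08:56:08;16.

08:56:08;16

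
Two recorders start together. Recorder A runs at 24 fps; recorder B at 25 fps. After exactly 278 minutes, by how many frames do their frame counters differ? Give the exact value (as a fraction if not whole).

278 min = 16680 s.
A emits 24 × 16680 = 400320 frames; B emits 25 × 16680 = 417000.
Difference = 16680 frames; B is ahead of A.

16680 frames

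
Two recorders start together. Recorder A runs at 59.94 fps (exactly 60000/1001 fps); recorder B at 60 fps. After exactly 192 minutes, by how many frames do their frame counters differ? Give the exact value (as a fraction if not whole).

192 min = 11520 s.
A emits 60000/1001 × 11520 = 691200000/1001 frames; B emits 60 × 11520 = 691200.
Difference = 691200/1001 frames (≈ 690.5095); B is ahead of A.

691200/1001 frames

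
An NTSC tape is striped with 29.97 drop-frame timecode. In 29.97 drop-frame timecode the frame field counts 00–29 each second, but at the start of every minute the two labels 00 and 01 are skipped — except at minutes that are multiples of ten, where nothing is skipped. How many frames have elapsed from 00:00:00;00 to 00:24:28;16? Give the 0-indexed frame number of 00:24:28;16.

Complete 10-minute blocks: 2, each 17982 frames → 35964.
Remaining 4 whole minutes in the current block: 1800 + 3 × 1798 = 7194 frames.
Within the current minute: 28 × 30 + 16 − 2 = 854 (labels ;00/;01 skipped at this minute). Total = 35964 + 7194 + 854 = 44012.

44012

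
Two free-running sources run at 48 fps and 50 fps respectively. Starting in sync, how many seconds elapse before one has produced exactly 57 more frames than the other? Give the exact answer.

The gap grows by |50 − 48| = 2 frames per second.
Time for a 57-frame gap: 57 ÷ (2) = 28.5 s.

28.5 seconds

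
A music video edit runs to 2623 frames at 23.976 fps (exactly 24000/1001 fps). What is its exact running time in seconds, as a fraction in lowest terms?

Running time = 2623 ÷ (24000/1001) = 2623 × 1001/24000 = 2625623/24000 s.

2625623/24000 seconds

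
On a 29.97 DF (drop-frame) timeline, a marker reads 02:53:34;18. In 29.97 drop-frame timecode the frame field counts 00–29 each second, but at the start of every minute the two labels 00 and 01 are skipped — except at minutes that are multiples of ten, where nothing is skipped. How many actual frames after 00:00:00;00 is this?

312126

As if non-drop at 30 labels/s: (2 × 3600 + 53 × 60 + 34) × 30 + 18 = 312438.
Minute boundaries passed: 173; those not divisible by 10: 173 − 17 = 156; dropped labels = 2 × 156 = 312.
Actual frame index = 312438 − 312 = 312126.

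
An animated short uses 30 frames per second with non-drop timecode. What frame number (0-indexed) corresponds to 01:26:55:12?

156462

Total seconds to the label: (1 × 3600 + 26 × 60 + 55) = 5215.
Frame index = 5215 × 30 + 12 = 156462.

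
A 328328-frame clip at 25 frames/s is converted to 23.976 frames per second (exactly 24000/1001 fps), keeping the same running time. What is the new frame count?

Target frames = source frames × (target rate / source rate) = 328328 × (24000/1001)/(25) = 328328 × 960/1001 = 314880.

314880 frames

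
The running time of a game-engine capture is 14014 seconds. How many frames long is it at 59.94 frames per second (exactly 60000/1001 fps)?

840000 frames

Frames = 14014 × 60000/1001 = 840000.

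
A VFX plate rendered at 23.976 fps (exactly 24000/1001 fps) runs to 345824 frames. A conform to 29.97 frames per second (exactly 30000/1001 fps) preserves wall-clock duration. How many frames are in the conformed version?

432280 frames

Target frames = source frames × (target rate / source rate) = 345824 × (30000/1001)/(24000/1001) = 345824 × 5/4 = 432280.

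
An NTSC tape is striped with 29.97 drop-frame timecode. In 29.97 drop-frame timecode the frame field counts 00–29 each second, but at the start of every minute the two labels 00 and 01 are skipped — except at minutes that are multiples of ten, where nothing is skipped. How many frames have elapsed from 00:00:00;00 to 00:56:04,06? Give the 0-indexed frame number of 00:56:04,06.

As if non-drop at 30 labels/s: (0 × 3600 + 56 × 60 + 4) × 30 + 6 = 100926.
Minute boundaries passed: 56; those not divisible by 10: 56 − 5 = 51; dropped labels = 2 × 51 = 102.
Actual frame index = 100926 − 102 = 100824.

100824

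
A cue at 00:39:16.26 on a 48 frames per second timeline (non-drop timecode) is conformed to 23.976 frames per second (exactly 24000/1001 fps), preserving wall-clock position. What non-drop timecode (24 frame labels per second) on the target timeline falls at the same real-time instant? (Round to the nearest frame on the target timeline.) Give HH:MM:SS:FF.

Source frame index: (0×3600 + 39×60 + 16) × 48 + 26 = 113114.
Real time: 113114 / (48) = 56557/24 s.
Target frame: (56557/24) × (24000/1001) = 56557000/1001 ≈ 56500.500 → 56500.
At 24 labels/s: frame 56500 → 00:39:14:04.

00:39:14:04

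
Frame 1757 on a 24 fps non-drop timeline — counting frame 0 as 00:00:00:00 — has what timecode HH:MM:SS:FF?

00:01:13:05

1757 ÷ 24 = 73 full seconds, remainder 5 frames.
73 s = 0 h 1 min 13 s.
Timecode: 00:01:13:05.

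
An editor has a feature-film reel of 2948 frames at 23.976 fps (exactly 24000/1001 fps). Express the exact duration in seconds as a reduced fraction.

Running time = 2948 ÷ (24000/1001) = 2948 × 1001/24000 = 737737/6000 s.

737737/6000 seconds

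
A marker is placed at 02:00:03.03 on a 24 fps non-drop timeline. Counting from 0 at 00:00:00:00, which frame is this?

Total seconds to the label: (2 × 3600 + 0 × 60 + 3) = 7203.
Frame index = 7203 × 24 + 3 = 172875.

frame 172875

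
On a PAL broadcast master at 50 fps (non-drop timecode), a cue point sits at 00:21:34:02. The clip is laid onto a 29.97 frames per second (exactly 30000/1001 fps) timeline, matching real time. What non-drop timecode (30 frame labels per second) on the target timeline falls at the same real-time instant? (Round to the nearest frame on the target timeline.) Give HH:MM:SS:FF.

Source frame index: (0×3600 + 21×60 + 34) × 50 + 2 = 64702.
Real time: 64702 / (50) = 32351/25 s.
Target frame: (32351/25) × (30000/1001) = 3529200/91 ≈ 38782.418 → 38782.
At 30 labels/s: frame 38782 → 00:21:32:22.

00:21:32:22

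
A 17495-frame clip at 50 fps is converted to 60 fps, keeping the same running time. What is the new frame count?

20994 frames

Target frames = source frames × (target rate / source rate) = 17495 × (60)/(50) = 17495 × 6/5 = 20994.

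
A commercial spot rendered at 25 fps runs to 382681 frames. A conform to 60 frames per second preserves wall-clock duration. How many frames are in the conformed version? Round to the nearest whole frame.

918434 frames

Frames at target rate = 382681 × (60) / (25) = 4592172/5 ≈ 918434.400.
Nearest whole frame: 918434.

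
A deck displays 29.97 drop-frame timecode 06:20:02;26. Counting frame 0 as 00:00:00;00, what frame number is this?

683402

Complete 10-minute blocks: 38, each 17982 frames → 683316.
Remaining 0 whole minutes in the current block: 0 frames.
Within the current minute: 2 × 30 + 26 = 86. Total = 683316 + 0 + 86 = 683402.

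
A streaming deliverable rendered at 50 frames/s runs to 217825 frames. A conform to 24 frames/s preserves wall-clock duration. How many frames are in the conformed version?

104556 frames

Target frames = source frames × (target rate / source rate) = 217825 × (24)/(50) = 217825 × 12/25 = 104556.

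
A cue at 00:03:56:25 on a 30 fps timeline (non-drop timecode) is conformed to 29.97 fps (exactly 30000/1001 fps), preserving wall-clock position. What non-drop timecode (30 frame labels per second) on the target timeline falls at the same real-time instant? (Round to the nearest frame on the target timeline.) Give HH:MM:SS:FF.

00:03:56:18

Source frame index: (0×3600 + 3×60 + 56) × 30 + 25 = 7105.
Real time: 7105 / (30) = 1421/6 s.
Target frame: (1421/6) × (30000/1001) = 1015000/143 ≈ 7097.902 → 7098.
At 30 labels/s: frame 7098 → 00:03:56:18.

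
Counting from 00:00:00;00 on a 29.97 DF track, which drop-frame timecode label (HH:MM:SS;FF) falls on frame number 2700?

Ten DF minutes hold 17982 frames, so frame 2700 lies in block 0 (frames 0–17981) with 2700 frames into that block.
The block's first minute is 1800 frames and the rest 1798 each; 2700 frames reaches minute 1, so 0 × 18 + 1 × 2 = 2 labels have been skipped so far.
Adding those back, label number 2700 + 2 = 2702 at 30 labels/s is 90 s + 2 f = 0 h 1 min 30 s frame 2, i.e. 00:01:30;02.

00:01:30;02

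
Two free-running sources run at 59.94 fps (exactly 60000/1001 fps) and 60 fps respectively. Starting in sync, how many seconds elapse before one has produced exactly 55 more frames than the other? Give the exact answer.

The gap grows by |60 − 60000/1001| = 60/1001 frames per second.
Time for a 55-frame gap: 55 ÷ (60/1001) = 11011/12 s.

11011/12 seconds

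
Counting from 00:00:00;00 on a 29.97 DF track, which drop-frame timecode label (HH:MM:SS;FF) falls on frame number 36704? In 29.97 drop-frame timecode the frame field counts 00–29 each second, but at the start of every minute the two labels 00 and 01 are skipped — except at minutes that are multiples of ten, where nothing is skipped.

00:20:24;20

Ten DF minutes hold 17982 frames, so frame 36704 lies in block 2 (frames 35964–53945) with 740 frames into that block.
The block's first minute is 1800 frames and the rest 1798 each; 740 frames reaches minute 0, so 2 × 18 + 0 × 2 = 36 labels have been skipped so far.
Adding those back, label number 36704 + 36 = 36740 at 30 labels/s is 1224 s + 20 f = 0 h 20 min 24 s frame 20, i.e. 00:20:24;20.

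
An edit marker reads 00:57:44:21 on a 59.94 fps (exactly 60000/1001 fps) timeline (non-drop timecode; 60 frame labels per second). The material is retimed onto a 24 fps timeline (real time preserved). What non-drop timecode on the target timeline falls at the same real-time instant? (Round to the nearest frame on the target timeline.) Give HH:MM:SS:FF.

00:57:47:20

Source frame index: (0×3600 + 57×60 + 44) × 60 + 21 = 207861.
Real time: 207861 / (60000/1001) = 69356287/20000 s.
Target frame: (69356287/20000) × (24) = 208068861/2500 ≈ 83227.544 → 83228.
At 24 labels/s: frame 83228 → 00:57:47:20.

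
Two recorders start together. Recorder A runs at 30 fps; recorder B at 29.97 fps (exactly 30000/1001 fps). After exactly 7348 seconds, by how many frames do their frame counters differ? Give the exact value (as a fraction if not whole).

A emits 30 × 7348 = 220440 frames; B emits 30000/1001 × 7348 = 20040000/91.
Difference = 20040/91 frames (≈ 220.2198); B is behind A.

20040/91 frames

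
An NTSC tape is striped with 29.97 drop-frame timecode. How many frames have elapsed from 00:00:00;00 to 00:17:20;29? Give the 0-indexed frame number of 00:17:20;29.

31197

Complete 10-minute blocks: 1, each 17982 frames → 17982.
Remaining 7 whole minutes in the current block: 1800 + 6 × 1798 = 12588 frames.
Within the current minute: 20 × 30 + 29 − 2 = 627 (labels ;00/;01 skipped at this minute). Total = 17982 + 12588 + 627 = 31197.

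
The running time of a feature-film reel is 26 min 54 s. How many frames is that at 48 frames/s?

26 min 54 s = 1614 s.
Frames = 1614 × 48 = 77472.

77472 frames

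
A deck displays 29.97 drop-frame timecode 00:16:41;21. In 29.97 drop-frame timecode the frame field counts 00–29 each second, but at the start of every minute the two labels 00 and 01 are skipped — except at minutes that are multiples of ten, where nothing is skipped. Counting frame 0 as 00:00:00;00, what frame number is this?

Complete 10-minute blocks: 1, each 17982 frames → 17982.
Remaining 6 whole minutes in the current block: 1800 + 5 × 1798 = 10790 frames.
Within the current minute: 41 × 30 + 21 − 2 = 1249 (labels ;00/;01 skipped at this minute). Total = 17982 + 10790 + 1249 = 30021.

30021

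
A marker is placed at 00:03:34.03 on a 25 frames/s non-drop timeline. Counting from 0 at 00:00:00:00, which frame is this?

Total seconds to the label: (0 × 3600 + 3 × 60 + 34) = 214.
Frame index = 214 × 25 + 3 = 5353.

frame 5353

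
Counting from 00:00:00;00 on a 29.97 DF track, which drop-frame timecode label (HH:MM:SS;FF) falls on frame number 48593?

Ten DF minutes hold 17982 frames, so frame 48593 lies in block 2 (frames 35964–53945) with 12629 frames into that block.
The block's first minute is 1800 frames and the rest 1798 each; 12629 frames reaches minute 7, so 2 × 18 + 7 × 2 = 50 labels have been skipped so far.
Adding those back, label number 48593 + 50 = 48643 at 30 labels/s is 1621 s + 13 f = 0 h 27 min 1 s frame 13, i.e. 00:27:01;13.

00:27:01;13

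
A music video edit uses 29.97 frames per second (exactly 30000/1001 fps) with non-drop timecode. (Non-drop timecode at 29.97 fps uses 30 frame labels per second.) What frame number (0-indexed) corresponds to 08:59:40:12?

Total seconds to the label: (8 × 3600 + 59 × 60 + 40) = 32380.
Frame index = 32380 × 30 + 12 = 971412.

971412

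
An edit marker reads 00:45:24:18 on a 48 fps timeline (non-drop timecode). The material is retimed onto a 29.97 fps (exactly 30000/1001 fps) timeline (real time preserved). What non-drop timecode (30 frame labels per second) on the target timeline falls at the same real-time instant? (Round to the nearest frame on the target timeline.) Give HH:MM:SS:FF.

Source frame index: (0×3600 + 45×60 + 24) × 48 + 18 = 130770.
Real time: 130770 / (48) = 21795/8 s.
Target frame: (21795/8) × (30000/1001) = 81731250/1001 ≈ 81649.600 → 81650.
At 30 labels/s: frame 81650 → 00:45:21:20.

00:45:21:20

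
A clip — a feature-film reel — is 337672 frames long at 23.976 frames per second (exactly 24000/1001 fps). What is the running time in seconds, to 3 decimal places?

Running time = 337672 × 1001/24000 = 42251209/3000 s ≈ 14083.736 s.

14083.736 seconds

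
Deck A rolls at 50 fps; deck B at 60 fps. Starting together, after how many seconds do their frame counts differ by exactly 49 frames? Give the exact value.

The gap grows by |60 − 50| = 10 frames per second.
Time for a 49-frame gap: 49 ÷ (10) = 4.9 s.

4.9 seconds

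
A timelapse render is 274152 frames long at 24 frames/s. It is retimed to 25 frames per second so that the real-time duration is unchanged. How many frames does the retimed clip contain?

Target frames = source frames × (target rate / source rate) = 274152 × (25)/(24) = 274152 × 25/24 = 285575.

285575 frames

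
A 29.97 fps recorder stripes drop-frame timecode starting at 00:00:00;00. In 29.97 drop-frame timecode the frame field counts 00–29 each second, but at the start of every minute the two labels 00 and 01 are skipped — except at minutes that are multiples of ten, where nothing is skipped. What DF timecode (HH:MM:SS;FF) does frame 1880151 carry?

17:25:34;13

Ten DF minutes hold 17982 frames, so frame 1880151 lies in block 104 (frames 1870128–1888109) with 10023 frames into that block.
The block's first minute is 1800 frames and the rest 1798 each; 10023 frames reaches minute 5, so 104 × 18 + 5 × 2 = 1882 labels have been skipped so far.
Adding those back, label number 1880151 + 1882 = 1882033 at 30 labels/s is 62734 s + 13 f = 17 h 25 min 34 s frame 13, i.e. 17:25:34;13.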